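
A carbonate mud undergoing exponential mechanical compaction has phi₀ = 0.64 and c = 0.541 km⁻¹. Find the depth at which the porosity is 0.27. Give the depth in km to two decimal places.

1.60 km

Invert Athy's law: d = ln(phi₀/phi) / c
d = ln(0.64/0.27) / 0.541 = ln(2.37) / 0.541 = 0.8630 / 0.541 = 1.595 km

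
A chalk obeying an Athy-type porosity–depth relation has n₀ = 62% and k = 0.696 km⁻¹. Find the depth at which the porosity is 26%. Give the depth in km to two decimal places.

1.25 km

Invert Athy's law: z = ln(n₀/n) / k
z = ln(0.62/0.26) / 0.696 = ln(2.385) / 0.696 = 0.8690 / 0.696 = 1.249 km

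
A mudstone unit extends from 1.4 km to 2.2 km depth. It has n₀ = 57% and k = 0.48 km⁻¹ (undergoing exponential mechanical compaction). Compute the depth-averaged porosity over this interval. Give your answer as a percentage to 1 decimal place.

24.2%

⟨n⟩ = (1/(d₂−d₁)) ∫ n₀ e^(−kd) dd = n₀·(e^(−k·d₁) − e^(−k·d₂)) / (k·(d₂−d₁))
e^(−0.48×1.4) = 0.5107; e^(−0.48×2.2) = 0.3478
⟨n⟩ = 0.57 × (0.5107 − 0.3478) / (0.48 × 0.8) = 0.57 × 0.4241 = 0.2417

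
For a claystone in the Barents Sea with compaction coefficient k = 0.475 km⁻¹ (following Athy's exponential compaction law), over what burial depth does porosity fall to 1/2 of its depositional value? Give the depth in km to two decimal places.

1.46 km

n/n₀ = 1/2 ⇒ exp(−k·Z) = 1/2 ⇒ Z = ln(2) / k
Z = 0.6931 / 0.475 = 1.459 km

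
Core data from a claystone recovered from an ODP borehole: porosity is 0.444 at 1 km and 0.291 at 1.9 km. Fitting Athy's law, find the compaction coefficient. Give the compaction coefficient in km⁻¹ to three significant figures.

Athy: phi(z) = phi₀ e^(−βz) ⇒ phi₁/phi₂ = e^{β(z₂−z₁)} ⇒ β = ln(phi₁/phi₂)/(z₂−z₁)
β = ln(0.444/0.291) / (1.9 − 1) = ln(1.526) / 0.9 = 0.4225 / 0.9 = 0.4694 km⁻¹

0.469 km⁻¹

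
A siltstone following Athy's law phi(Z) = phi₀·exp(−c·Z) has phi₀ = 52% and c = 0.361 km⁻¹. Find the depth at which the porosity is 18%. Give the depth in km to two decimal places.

Invert Athy's law: Z = ln(phi₀/phi) / c
Z = ln(0.52/0.18) / 0.361 = ln(2.889) / 0.361 = 1.0609 / 0.361 = 2.939 km

2.94 km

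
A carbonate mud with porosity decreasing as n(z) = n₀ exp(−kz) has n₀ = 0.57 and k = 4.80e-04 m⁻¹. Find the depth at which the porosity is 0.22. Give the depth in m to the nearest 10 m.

Working in km (1 km = 1000 m; k in km⁻¹ = k in m⁻¹ × 1000):
Invert Athy's law: z = ln(n₀/n) / k
z = ln(0.57/0.22) / 0.48 = ln(2.591) / 0.48 = 0.9520 / 0.48 = 1.983 km

1980 m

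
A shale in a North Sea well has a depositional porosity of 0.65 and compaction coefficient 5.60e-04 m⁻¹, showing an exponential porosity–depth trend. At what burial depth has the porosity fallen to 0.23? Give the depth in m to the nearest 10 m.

Working in km (1 km = 1000 m; c in km⁻¹ = c in m⁻¹ × 1000):
Invert Athy's law: z = ln(phi₀/phi) / c
z = ln(0.65/0.23) / 0.56 = ln(2.826) / 0.56 = 1.0389 / 0.56 = 1.855 km

1860 m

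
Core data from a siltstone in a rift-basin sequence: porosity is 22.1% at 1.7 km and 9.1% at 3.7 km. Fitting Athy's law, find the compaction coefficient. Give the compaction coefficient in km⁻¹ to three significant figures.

0.444 km⁻¹

Athy: φ(Z) = φ₀ e^(−cZ) ⇒ φ₁/φ₂ = e^{c(Z₂−Z₁)} ⇒ c = ln(φ₁/φ₂)/(Z₂−Z₁)
c = ln(0.221/0.091) / (3.7 − 1.7) = ln(2.429) / 2 = 0.8873 / 2 = 0.4437 km⁻¹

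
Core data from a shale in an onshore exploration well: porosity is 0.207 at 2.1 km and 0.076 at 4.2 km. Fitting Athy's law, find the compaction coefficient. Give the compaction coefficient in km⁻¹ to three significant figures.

Athy: phi(d) = phi₀ e^(−cd) ⇒ phi₁/phi₂ = e^{c(d₂−d₁)} ⇒ c = ln(phi₁/phi₂)/(d₂−d₁)
c = ln(0.207/0.076) / (4.2 − 2.1) = ln(2.724) / 2.1 = 1.0020 / 2.1 = 0.4771 km⁻¹

0.477 km⁻¹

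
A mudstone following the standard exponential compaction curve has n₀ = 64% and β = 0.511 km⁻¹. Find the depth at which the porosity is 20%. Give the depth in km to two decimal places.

2.28 km

Invert Athy's law: Z = ln(n₀/n) / β
Z = ln(0.64/0.2) / 0.511 = ln(3.2) / 0.511 = 1.1632 / 0.511 = 2.276 km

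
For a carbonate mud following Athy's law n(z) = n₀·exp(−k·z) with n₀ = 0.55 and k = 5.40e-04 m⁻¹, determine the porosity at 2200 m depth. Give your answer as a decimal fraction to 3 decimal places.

0.168

Working in km (1 km = 1000 m; k in km⁻¹ = k in m⁻¹ × 1000):
n = n₀·exp(−k·z) = 0.55 × exp(−0.54 × 2.2) = 0.55 × exp(−1.188)
  = 0.55 × 0.3048 = 0.1677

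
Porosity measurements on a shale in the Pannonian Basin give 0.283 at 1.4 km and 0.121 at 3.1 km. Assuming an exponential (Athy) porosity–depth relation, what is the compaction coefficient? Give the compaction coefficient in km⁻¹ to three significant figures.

0.500 km⁻¹

Athy: phi(d) = phi₀ e^(−βd) ⇒ phi₁/phi₂ = e^{β(d₂−d₁)} ⇒ β = ln(phi₁/phi₂)/(d₂−d₁)
β = ln(0.283/0.121) / (3.1 − 1.4) = ln(2.339) / 1.7 = 0.8497 / 1.7 = 0.4998 km⁻¹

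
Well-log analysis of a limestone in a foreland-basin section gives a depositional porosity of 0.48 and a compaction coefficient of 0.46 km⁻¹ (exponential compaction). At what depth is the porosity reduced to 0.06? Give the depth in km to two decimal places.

4.52 km

Invert Athy's law: z = ln(φ₀/φ) / c
z = ln(0.48/0.06) / 0.46 = ln(8) / 0.46 = 2.0794 / 0.46 = 4.521 km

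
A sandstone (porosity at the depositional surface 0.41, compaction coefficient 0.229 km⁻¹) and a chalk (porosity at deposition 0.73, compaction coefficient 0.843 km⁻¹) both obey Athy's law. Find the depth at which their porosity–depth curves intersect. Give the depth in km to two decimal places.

Set n₀ₐ e^(−cₐd) = n₀ᵦ e^(−cᵦd) ⇒ ln(n₀ₐ/n₀ᵦ) = (cₐ − cᵦ)·d
d = ln(0.41/0.73) / (0.229 − 0.843) = -0.5769 / -0.614 = 0.940 km

0.94 km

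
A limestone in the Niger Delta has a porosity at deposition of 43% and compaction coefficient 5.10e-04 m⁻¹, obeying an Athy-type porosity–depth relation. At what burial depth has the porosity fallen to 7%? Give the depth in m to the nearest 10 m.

Working in km (1 km = 1000 m; c in km⁻¹ = c in m⁻¹ × 1000):
Invert Athy's law: d = ln(φ₀/φ) / c
d = ln(0.43/0.07) / 0.51 = ln(6.143) / 0.51 = 1.8153 / 0.51 = 3.559 km

3560 m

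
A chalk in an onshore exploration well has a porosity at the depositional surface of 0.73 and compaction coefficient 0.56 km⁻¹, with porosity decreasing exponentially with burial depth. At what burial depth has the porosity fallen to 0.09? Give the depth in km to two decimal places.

3.74 km

Invert Athy's law: z = ln(phi₀/phi) / k
z = ln(0.73/0.09) / 0.56 = ln(8.111) / 0.56 = 2.0932 / 0.56 = 3.738 km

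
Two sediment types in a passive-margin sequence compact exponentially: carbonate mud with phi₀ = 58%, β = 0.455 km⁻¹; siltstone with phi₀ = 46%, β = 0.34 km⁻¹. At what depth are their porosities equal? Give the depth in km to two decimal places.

Set phi₀ₐ e^(−βₐd) = phi₀ᵦ e^(−βᵦd) ⇒ ln(phi₀ₐ/phi₀ᵦ) = (βₐ − βᵦ)·d
d = ln(0.58/0.46) / (0.455 − 0.34) = 0.2318 / 0.115 = 2.016 km

2.02 km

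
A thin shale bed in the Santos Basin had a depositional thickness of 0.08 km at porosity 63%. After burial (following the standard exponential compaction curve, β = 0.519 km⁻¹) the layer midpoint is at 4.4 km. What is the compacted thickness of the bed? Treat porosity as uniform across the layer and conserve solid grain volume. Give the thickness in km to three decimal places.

Porosity at 4.4 km: n = 0.63·exp(−0.519×4.4) = 0.0642
Solid-volume conservation: h(1−n) = h₀(1−n₀) ⇒ h = h₀·(1−n₀)/(1−n)
h = 0.08 × (1 − 0.63)/(1 − 0.0642) = 0.08 × 0.3954 = 0.0316 km

0.032 km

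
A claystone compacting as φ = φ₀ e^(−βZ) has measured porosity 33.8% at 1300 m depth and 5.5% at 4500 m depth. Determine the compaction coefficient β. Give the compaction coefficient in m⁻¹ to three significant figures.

0.000567 m⁻¹

Working in km (1 km = 1000 m; β in km⁻¹ = β in m⁻¹ × 1000):
Athy: φ(Z) = φ₀ e^(−βZ) ⇒ φ₁/φ₂ = e^{β(Z₂−Z₁)} ⇒ β = ln(φ₁/φ₂)/(Z₂−Z₁)
β = ln(0.338/0.055) / (4.5 − 1.3) = ln(6.145) / 3.2 = 1.8157 / 3.2 = 0.5674 km⁻¹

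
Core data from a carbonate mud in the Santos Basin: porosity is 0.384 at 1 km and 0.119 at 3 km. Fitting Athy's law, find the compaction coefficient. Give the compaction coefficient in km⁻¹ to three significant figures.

0.586 km⁻¹

Athy: phi(Z) = phi₀ e^(−cZ) ⇒ phi₁/phi₂ = e^{c(Z₂−Z₁)} ⇒ c = ln(phi₁/phi₂)/(Z₂−Z₁)
c = ln(0.384/0.119) / (3 − 1) = ln(3.227) / 2 = 1.1715 / 2 = 0.5858 km⁻¹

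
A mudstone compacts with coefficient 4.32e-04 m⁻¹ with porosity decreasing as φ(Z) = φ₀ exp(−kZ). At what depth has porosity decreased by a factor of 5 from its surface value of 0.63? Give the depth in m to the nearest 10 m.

3730 m

Working in km (1 km = 1000 m; k in km⁻¹ = k in m⁻¹ × 1000):
φ/φ₀ = 1/5 ⇒ exp(−k·Z) = 1/5 ⇒ Z = ln(5) / k
Z = 1.6094 / 0.432 = 3.726 km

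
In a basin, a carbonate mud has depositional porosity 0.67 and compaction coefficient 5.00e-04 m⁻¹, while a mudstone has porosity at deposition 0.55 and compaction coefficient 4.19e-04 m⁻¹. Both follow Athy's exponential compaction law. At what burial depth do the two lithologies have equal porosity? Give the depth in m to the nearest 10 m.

2440 m

Working in km (1 km = 1000 m; β in km⁻¹ = β in m⁻¹ × 1000):
Set phi₀ₐ e^(−βₐZ) = phi₀ᵦ e^(−βᵦZ) ⇒ ln(phi₀ₐ/phi₀ᵦ) = (βₐ − βᵦ)·Z
Z = ln(0.67/0.55) / (0.5 − 0.419) = 0.1974 / 0.081 = 2.437 km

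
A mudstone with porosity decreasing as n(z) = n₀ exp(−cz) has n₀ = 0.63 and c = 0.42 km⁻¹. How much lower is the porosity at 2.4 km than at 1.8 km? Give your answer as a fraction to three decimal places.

0.066

n(1.8) = 0.63·e^(−0.42×1.8) = 0.2958
n(2.4) = 0.63·e^(−0.42×2.4) = 0.2299
Δn = 0.2958 − 0.2299 = 0.0659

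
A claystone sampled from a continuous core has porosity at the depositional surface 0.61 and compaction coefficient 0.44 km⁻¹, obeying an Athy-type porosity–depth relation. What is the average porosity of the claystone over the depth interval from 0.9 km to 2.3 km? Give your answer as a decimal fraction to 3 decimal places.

⟨n⟩ = (1/(z₂−z₁)) ∫ n₀ e^(−kz) dz = n₀·(e^(−k·z₁) − e^(−k·z₂)) / (k·(z₂−z₁))
e^(−0.44×0.9) = 0.6730; e^(−0.44×2.3) = 0.3635
⟨n⟩ = 0.61 × (0.6730 − 0.3635) / (0.44 × 1.4) = 0.61 × 0.5025 = 0.3065

0.307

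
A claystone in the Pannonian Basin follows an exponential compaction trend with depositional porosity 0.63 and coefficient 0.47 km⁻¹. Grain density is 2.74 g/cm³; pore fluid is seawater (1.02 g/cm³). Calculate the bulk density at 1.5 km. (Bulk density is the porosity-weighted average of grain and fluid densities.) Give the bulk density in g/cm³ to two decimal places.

Porosity at depth: φ = 0.63·exp(−0.47×1.5) = 0.63×0.4941 = 0.3113
Bulk density: ρ_b = (1−φ)ρ_g + φ·ρ_f = 0.6887×2.74 + 0.3113×1.02
       = 1.887 + 0.318 = 2.205 g/cm³

2.20 g/cm³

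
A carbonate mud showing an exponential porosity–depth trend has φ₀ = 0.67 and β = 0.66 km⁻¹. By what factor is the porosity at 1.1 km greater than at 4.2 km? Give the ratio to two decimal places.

φ(Z₁)/φ(Z₂) = e^(−β·Z₁)/e^(−β·Z₂) = e^{β(Z₂−Z₁)}
= exp(0.66 × 3.1) = exp(2.046) = 7.7369

7.74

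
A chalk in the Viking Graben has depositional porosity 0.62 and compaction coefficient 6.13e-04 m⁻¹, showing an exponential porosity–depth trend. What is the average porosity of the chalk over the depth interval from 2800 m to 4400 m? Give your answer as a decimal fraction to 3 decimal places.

0.071

Working in km (1 km = 1000 m; c in km⁻¹ = c in m⁻¹ × 1000):
⟨n⟩ = (1/(Z₂−Z₁)) ∫ n₀ e^(−cZ) dZ = n₀·(e^(−c·Z₁) − e^(−c·Z₂)) / (c·(Z₂−Z₁))
e^(−0.613×2.8) = 0.1797; e^(−0.613×4.4) = 0.0674
⟨n⟩ = 0.62 × (0.1797 − 0.0674) / (0.613 × 1.6) = 0.62 × 0.1145 = 0.0710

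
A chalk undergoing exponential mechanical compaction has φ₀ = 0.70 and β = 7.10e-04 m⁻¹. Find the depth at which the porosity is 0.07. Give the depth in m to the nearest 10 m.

3240 m

Working in km (1 km = 1000 m; β in km⁻¹ = β in m⁻¹ × 1000):
Invert Athy's law: z = ln(φ₀/φ) / β
z = ln(0.7/0.07) / 0.71 = ln(10) / 0.71 = 2.3026 / 0.71 = 3.243 km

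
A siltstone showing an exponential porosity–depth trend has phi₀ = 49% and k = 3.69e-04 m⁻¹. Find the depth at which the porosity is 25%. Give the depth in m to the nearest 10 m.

1820 m

Working in km (1 km = 1000 m; k in km⁻¹ = k in m⁻¹ × 1000):
Invert Athy's law: z = ln(phi₀/phi) / k
z = ln(0.49/0.25) / 0.369 = ln(1.96) / 0.369 = 0.6729 / 0.369 = 1.824 km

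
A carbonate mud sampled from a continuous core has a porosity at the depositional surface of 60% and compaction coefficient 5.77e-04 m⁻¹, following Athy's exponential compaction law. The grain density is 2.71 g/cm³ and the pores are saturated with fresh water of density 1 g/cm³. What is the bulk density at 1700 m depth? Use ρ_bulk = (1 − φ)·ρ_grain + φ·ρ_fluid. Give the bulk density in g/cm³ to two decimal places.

Working in km (1 km = 1000 m; c in km⁻¹ = c in m⁻¹ × 1000):
Porosity at depth: φ = 0.6·exp(−0.577×1.7) = 0.6×0.3750 = 0.2250
Bulk density: ρ_b = (1−φ)ρ_g + φ·ρ_f = 0.7750×2.71 + 0.2250×1
       = 2.100 + 0.225 = 2.325 g/cm³

2.33 g/cm³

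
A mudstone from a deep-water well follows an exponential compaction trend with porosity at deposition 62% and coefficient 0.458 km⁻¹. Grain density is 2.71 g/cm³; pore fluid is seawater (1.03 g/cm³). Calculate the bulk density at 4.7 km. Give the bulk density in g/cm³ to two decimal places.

2.59 g/cm³

Porosity at depth: phi = 0.62·exp(−0.458×4.7) = 0.62×0.1162 = 0.0720
Bulk density: ρ_b = (1−phi)ρ_g + phi·ρ_f = 0.9280×2.71 + 0.0720×1.03
       = 2.515 + 0.074 = 2.589 g/cm³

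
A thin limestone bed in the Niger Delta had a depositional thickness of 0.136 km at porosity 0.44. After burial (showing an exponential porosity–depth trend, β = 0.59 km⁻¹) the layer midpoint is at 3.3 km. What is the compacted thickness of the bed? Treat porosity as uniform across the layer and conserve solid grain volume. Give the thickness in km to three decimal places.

Porosity at 3.3 km: φ = 0.44·exp(−0.59×3.3) = 0.0628
Solid-volume conservation: h(1−φ) = h₀(1−φ₀) ⇒ h = h₀·(1−φ₀)/(1−φ)
h = 0.136 × (1 − 0.44)/(1 − 0.0628) = 0.136 × 0.5975 = 0.0813 km

0.081 km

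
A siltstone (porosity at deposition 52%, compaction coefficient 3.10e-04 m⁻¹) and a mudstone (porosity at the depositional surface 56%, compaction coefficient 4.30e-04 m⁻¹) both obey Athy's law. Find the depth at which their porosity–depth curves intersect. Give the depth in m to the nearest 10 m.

620 m

Working in km (1 km = 1000 m; c in km⁻¹ = c in m⁻¹ × 1000):
Set φ₀ₐ e^(−cₐd) = φ₀ᵦ e^(−cᵦd) ⇒ ln(φ₀ₐ/φ₀ᵦ) = (cₐ − cᵦ)·d
d = ln(0.52/0.56) / (0.31 − 0.43) = -0.0741 / -0.12 = 0.618 km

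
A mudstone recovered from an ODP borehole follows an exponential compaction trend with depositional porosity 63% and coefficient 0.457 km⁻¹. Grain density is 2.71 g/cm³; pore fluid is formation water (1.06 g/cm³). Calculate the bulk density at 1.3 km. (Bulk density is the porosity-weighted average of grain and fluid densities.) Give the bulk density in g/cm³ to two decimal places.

Porosity at depth: n = 0.63·exp(−0.457×1.3) = 0.63×0.5521 = 0.3478
Bulk density: ρ_b = (1−n)ρ_g + n·ρ_f = 0.6522×2.71 + 0.3478×1.06
       = 1.767 + 0.369 = 2.136 g/cm³

2.14 g/cm³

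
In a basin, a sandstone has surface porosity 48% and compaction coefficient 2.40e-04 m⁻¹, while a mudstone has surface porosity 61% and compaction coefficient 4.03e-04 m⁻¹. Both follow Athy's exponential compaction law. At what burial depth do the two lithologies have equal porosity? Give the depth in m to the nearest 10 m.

Working in km (1 km = 1000 m; c in km⁻¹ = c in m⁻¹ × 1000):
Set phi₀ₐ e^(−cₐz) = phi₀ᵦ e^(−cᵦz) ⇒ ln(phi₀ₐ/phi₀ᵦ) = (cₐ − cᵦ)·z
z = ln(0.48/0.61) / (0.24 − 0.403) = -0.2397 / -0.163 = 1.470 km

1470 m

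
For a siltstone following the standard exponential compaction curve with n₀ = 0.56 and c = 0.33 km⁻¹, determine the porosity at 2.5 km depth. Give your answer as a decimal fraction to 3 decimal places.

0.245

n = n₀·exp(−c·z) = 0.56 × exp(−0.33 × 2.5) = 0.56 × exp(−0.825)
  = 0.56 × 0.4382 = 0.2454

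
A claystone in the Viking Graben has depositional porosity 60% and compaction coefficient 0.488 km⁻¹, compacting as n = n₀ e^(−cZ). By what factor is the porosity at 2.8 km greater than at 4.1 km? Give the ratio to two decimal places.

n(Z₁)/n(Z₂) = e^(−c·Z₁)/e^(−c·Z₂) = e^{c(Z₂−Z₁)}
= exp(0.488 × 1.3) = exp(0.6344) = 1.8859

1.89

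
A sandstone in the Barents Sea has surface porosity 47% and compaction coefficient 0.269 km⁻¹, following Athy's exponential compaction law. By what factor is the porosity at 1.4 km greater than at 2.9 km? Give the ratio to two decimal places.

1.50

n(d₁)/n(d₂) = e^(−c·d₁)/e^(−c·d₂) = e^{c(d₂−d₁)}
= exp(0.269 × 1.5) = exp(0.4035) = 1.4971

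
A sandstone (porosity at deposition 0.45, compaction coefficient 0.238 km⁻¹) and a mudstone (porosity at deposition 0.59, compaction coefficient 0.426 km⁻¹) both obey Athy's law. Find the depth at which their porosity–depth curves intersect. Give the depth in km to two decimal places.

Set φ₀ₐ e^(−kₐZ) = φ₀ᵦ e^(−kᵦZ) ⇒ ln(φ₀ₐ/φ₀ᵦ) = (kₐ − kᵦ)·Z
Z = ln(0.45/0.59) / (0.238 − 0.426) = -0.2709 / -0.188 = 1.441 km

1.44 km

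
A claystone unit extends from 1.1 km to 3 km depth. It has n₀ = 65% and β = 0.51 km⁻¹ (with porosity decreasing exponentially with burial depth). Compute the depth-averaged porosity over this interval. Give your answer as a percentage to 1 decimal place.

23.8%

⟨n⟩ = (1/(Z₂−Z₁)) ∫ n₀ e^(−βZ) dZ = n₀·(e^(−β·Z₁) − e^(−β·Z₂)) / (β·(Z₂−Z₁))
e^(−0.51×1.1) = 0.5706; e^(−0.51×3) = 0.2165
⟨n⟩ = 0.65 × (0.5706 − 0.2165) / (0.51 × 1.9) = 0.65 × 0.3654 = 0.2375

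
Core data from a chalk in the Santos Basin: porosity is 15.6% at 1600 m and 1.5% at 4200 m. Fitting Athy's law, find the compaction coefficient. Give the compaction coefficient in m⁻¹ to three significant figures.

Working in km (1 km = 1000 m; c in km⁻¹ = c in m⁻¹ × 1000):
Athy: phi(d) = phi₀ e^(−cd) ⇒ phi₁/phi₂ = e^{c(d₂−d₁)} ⇒ c = ln(phi₁/phi₂)/(d₂−d₁)
c = ln(0.156/0.015) / (4.2 − 1.6) = ln(10.4) / 2.6 = 2.3418 / 2.6 = 0.9007 km⁻¹

0.000901 m⁻¹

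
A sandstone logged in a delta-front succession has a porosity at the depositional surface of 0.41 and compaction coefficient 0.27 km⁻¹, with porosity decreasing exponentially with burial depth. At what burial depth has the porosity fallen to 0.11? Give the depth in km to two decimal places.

4.87 km

Invert Athy's law: d = ln(phi₀/phi) / k
d = ln(0.41/0.11) / 0.27 = ln(3.727) / 0.27 = 1.3157 / 0.27 = 4.873 km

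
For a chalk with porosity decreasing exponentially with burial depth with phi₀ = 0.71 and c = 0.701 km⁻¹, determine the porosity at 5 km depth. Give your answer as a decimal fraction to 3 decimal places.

0.021

phi = phi₀·exp(−c·Z) = 0.71 × exp(−0.701 × 5) = 0.71 × exp(−3.505)
  = 0.71 × 0.0300 = 0.0213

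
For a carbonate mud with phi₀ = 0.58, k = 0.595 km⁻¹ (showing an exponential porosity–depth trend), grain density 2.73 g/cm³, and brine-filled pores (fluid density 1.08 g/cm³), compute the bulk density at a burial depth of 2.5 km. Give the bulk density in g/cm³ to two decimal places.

2.51 g/cm³

Porosity at depth: phi = 0.58·exp(−0.595×2.5) = 0.58×0.2259 = 0.1310
Bulk density: ρ_b = (1−phi)ρ_g + phi·ρ_f = 0.8690×2.73 + 0.1310×1.08
       = 2.372 + 0.142 = 2.514 g/cm³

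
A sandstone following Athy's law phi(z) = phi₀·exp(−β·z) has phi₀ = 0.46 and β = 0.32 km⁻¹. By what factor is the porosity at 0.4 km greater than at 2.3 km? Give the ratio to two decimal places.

phi(z₁)/phi(z₂) = e^(−β·z₁)/e^(−β·z₂) = e^{β(z₂−z₁)}
= exp(0.32 × 1.9) = exp(0.608) = 1.8368

1.84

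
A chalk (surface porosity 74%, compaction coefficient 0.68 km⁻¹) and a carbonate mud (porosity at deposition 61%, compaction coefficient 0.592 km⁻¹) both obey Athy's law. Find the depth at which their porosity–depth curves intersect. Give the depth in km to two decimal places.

Set φ₀ₐ e^(−βₐz) = φ₀ᵦ e^(−βᵦz) ⇒ ln(φ₀ₐ/φ₀ᵦ) = (βₐ − βᵦ)·z
z = ln(0.74/0.61) / (0.68 − 0.592) = 0.1932 / 0.088 = 2.195 km

2.20 km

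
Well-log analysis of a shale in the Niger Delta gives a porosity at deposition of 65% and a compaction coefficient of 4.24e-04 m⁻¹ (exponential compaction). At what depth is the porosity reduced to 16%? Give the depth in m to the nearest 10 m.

3310 m

Working in km (1 km = 1000 m; β in km⁻¹ = β in m⁻¹ × 1000):
Invert Athy's law: Z = ln(φ₀/φ) / β
Z = ln(0.65/0.16) / 0.424 = ln(4.062) / 0.424 = 1.4018 / 0.424 = 3.306 km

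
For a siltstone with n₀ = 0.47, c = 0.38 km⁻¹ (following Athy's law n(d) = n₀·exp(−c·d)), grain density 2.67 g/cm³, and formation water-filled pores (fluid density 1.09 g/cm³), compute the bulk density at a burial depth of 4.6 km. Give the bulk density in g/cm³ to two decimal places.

2.54 g/cm³

Porosity at depth: n = 0.47·exp(−0.38×4.6) = 0.47×0.1741 = 0.0818
Bulk density: ρ_b = (1−n)ρ_g + n·ρ_f = 0.9182×2.67 + 0.0818×1.09
       = 2.451 + 0.089 = 2.541 g/cm³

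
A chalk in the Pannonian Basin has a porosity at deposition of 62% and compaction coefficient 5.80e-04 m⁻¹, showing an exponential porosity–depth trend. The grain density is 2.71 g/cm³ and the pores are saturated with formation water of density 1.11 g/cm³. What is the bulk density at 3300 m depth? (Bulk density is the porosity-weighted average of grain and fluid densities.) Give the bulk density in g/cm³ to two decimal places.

Working in km (1 km = 1000 m; c in km⁻¹ = c in m⁻¹ × 1000):
Porosity at depth: n = 0.62·exp(−0.58×3.3) = 0.62×0.1475 = 0.0914
Bulk density: ρ_b = (1−n)ρ_g + n·ρ_f = 0.9086×2.71 + 0.0914×1.11
       = 2.462 + 0.102 = 2.564 g/cm³

2.56 g/cm³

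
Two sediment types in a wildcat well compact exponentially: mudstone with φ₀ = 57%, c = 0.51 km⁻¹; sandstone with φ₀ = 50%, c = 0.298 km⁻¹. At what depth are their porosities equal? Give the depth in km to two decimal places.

0.62 km

Set φ₀ₐ e^(−cₐz) = φ₀ᵦ e^(−cᵦz) ⇒ ln(φ₀ₐ/φ₀ᵦ) = (cₐ − cᵦ)·z
z = ln(0.57/0.5) / (0.51 − 0.298) = 0.1310 / 0.212 = 0.618 km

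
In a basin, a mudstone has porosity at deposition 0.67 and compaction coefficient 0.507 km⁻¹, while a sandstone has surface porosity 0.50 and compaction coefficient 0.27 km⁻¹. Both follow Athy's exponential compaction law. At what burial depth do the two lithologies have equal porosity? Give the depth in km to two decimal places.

1.23 km

Set φ₀ₐ e^(−cₐZ) = φ₀ᵦ e^(−cᵦZ) ⇒ ln(φ₀ₐ/φ₀ᵦ) = (cₐ − cᵦ)·Z
Z = ln(0.67/0.5) / (0.507 − 0.27) = 0.2927 / 0.237 = 1.235 km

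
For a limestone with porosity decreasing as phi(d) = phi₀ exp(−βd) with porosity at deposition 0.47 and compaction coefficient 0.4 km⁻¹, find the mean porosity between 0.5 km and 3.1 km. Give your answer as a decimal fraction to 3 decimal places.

⟨phi⟩ = (1/(d₂−d₁)) ∫ phi₀ e^(−βd) dd = phi₀·(e^(−β·d₁) − e^(−β·d₂)) / (β·(d₂−d₁))
e^(−0.4×0.5) = 0.8187; e^(−0.4×3.1) = 0.2894
⟨phi⟩ = 0.47 × (0.8187 − 0.2894) / (0.4 × 2.6) = 0.47 × 0.5090 = 0.2392

0.239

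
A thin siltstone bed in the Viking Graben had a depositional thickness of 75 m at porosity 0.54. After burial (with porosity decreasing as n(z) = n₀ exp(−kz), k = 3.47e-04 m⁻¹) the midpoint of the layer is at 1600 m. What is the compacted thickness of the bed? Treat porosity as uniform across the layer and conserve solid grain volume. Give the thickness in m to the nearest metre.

Working in km (1 km = 1000 m; k in km⁻¹ = k in m⁻¹ × 1000):
Porosity at 1.6 km: n = 0.54·exp(−0.347×1.6) = 0.3099
Solid-volume conservation: h(1−n) = h₀(1−n₀) ⇒ h = h₀·(1−n₀)/(1−n)
h = 0.075 × (1 − 0.54)/(1 − 0.3099) = 0.075 × 0.6666 = 0.0500 km

50 m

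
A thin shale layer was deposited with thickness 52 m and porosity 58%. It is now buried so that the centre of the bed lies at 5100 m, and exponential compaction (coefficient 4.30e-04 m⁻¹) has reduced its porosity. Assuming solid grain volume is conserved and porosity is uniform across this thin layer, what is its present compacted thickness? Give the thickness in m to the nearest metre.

Working in km (1 km = 1000 m; k in km⁻¹ = k in m⁻¹ × 1000):
Porosity at 5.1 km: phi = 0.58·exp(−0.43×5.1) = 0.0647
Solid-volume conservation: h(1−phi) = h₀(1−phi₀) ⇒ h = h₀·(1−phi₀)/(1−phi)
h = 0.052 × (1 − 0.58)/(1 − 0.0647) = 0.052 × 0.4491 = 0.0234 km

23 m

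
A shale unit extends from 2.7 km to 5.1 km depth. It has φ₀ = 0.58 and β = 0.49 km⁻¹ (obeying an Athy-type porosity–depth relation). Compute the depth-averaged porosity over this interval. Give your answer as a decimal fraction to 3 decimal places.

0.091

⟨φ⟩ = (1/(d₂−d₁)) ∫ φ₀ e^(−βd) dd = φ₀·(e^(−β·d₁) − e^(−β·d₂)) / (β·(d₂−d₁))
e^(−0.49×2.7) = 0.2663; e^(−0.49×5.1) = 0.0822
⟨φ⟩ = 0.58 × (0.2663 − 0.0822) / (0.49 × 2.4) = 0.58 × 0.1566 = 0.0908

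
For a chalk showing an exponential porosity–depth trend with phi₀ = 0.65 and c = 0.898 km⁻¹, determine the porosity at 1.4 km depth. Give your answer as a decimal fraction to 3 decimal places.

phi = phi₀·exp(−c·d) = 0.65 × exp(−0.898 × 1.4) = 0.65 × exp(−1.257)
  = 0.65 × 0.2844 = 0.1849

0.185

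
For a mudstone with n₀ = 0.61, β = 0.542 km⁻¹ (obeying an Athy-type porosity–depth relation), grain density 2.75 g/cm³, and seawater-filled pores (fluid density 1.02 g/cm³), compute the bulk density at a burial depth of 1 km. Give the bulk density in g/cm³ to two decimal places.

Porosity at depth: n = 0.61·exp(−0.542×1) = 0.61×0.5816 = 0.3548
Bulk density: ρ_b = (1−n)ρ_g + n·ρ_f = 0.6452×2.75 + 0.3548×1.02
       = 1.774 + 0.362 = 2.136 g/cm³

2.14 g/cm³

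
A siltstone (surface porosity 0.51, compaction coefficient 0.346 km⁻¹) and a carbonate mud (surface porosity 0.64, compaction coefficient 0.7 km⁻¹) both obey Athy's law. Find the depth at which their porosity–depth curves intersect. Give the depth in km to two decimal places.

0.64 km

Set phi₀ₐ e^(−cₐz) = phi₀ᵦ e^(−cᵦz) ⇒ ln(phi₀ₐ/phi₀ᵦ) = (cₐ − cᵦ)·z
z = ln(0.51/0.64) / (0.346 − 0.7) = -0.2271 / -0.354 = 0.641 km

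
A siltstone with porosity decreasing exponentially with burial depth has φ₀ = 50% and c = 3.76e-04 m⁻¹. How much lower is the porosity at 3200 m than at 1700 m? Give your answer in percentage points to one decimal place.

11.4 percentage points

Working in km (1 km = 1000 m; c in km⁻¹ = c in m⁻¹ × 1000):
φ(1.7) = 0.5·e^(−0.376×1.7) = 0.2639
φ(3.2) = 0.5·e^(−0.376×3.2) = 0.1501
Δφ = 0.2639 − 0.1501 = 0.1137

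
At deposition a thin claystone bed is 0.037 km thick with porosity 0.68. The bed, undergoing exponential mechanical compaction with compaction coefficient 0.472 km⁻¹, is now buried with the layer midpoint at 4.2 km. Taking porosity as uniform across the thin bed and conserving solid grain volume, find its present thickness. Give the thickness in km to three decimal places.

Porosity at 4.2 km: φ = 0.68·exp(−0.472×4.2) = 0.0937
Solid-volume conservation: h(1−φ) = h₀(1−φ₀) ⇒ h = h₀·(1−φ₀)/(1−φ)
h = 0.037 × (1 − 0.68)/(1 − 0.0937) = 0.037 × 0.3531 = 0.0131 km

0.013 km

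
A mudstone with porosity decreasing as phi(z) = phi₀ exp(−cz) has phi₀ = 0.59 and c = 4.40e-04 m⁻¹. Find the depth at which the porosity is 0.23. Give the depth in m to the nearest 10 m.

Working in km (1 km = 1000 m; c in km⁻¹ = c in m⁻¹ × 1000):
Invert Athy's law: z = ln(phi₀/phi) / c
z = ln(0.59/0.23) / 0.44 = ln(2.565) / 0.44 = 0.9420 / 0.44 = 2.141 km

2140 m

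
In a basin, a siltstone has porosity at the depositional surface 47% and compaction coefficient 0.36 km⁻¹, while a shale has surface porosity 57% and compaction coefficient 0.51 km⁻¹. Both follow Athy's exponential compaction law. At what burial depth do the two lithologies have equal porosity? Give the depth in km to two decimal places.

Set phi₀ₐ e^(−kₐZ) = phi₀ᵦ e^(−kᵦZ) ⇒ ln(phi₀ₐ/phi₀ᵦ) = (kₐ − kᵦ)·Z
Z = ln(0.47/0.57) / (0.36 − 0.51) = -0.1929 / -0.15 = 1.286 km

1.29 km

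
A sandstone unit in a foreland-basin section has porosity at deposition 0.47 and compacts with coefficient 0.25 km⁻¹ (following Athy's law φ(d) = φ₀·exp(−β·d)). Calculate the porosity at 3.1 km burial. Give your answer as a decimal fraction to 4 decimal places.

0.2165

φ = φ₀·exp(−β·d) = 0.47 × exp(−0.25 × 3.1) = 0.47 × exp(−0.775)
  = 0.47 × 0.4607 = 0.2165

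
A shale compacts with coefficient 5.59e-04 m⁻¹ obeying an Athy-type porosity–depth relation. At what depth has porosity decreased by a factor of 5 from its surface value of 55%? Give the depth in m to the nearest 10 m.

Working in km (1 km = 1000 m; k in km⁻¹ = k in m⁻¹ × 1000):
phi/phi₀ = 1/5 ⇒ exp(−k·z) = 1/5 ⇒ z = ln(5) / k
z = 1.6094 / 0.559 = 2.879 km

2880 m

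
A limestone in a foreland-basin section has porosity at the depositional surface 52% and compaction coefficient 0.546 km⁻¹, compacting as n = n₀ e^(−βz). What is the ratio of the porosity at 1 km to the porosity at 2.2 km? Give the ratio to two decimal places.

1.93

n(z₁)/n(z₂) = e^(−β·z₁)/e^(−β·z₂) = e^{β(z₂−z₁)}
= exp(0.546 × 1.2) = exp(0.6552) = 1.9255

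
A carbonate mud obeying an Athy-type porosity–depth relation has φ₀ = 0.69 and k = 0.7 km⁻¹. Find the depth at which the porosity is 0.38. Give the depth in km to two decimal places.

0.85 km

Invert Athy's law: d = ln(φ₀/φ) / k
d = ln(0.69/0.38) / 0.7 = ln(1.816) / 0.7 = 0.5965 / 0.7 = 0.852 km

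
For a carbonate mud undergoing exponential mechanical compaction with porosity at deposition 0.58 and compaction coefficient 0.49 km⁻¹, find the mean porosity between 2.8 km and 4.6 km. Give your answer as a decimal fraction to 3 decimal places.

0.098

⟨phi⟩ = (1/(z₂−z₁)) ∫ phi₀ e^(−kz) dz = phi₀·(e^(−k·z₁) − e^(−k·z₂)) / (k·(z₂−z₁))
e^(−0.49×2.8) = 0.2536; e^(−0.49×4.6) = 0.1050
⟨phi⟩ = 0.58 × (0.2536 − 0.1050) / (0.49 × 1.8) = 0.58 × 0.1685 = 0.0977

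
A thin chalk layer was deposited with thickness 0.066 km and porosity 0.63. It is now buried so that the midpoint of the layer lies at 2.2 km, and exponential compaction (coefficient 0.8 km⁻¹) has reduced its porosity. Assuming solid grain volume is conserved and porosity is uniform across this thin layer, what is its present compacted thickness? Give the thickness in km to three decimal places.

Porosity at 2.2 km: phi = 0.63·exp(−0.8×2.2) = 0.1084
Solid-volume conservation: h(1−phi) = h₀(1−phi₀) ⇒ h = h₀·(1−phi₀)/(1−phi)
h = 0.066 × (1 − 0.63)/(1 − 0.1084) = 0.066 × 0.4150 = 0.0274 km

0.027 km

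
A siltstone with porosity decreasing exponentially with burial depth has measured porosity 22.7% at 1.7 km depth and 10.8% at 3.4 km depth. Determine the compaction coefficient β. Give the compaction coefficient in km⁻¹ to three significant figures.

0.437 km⁻¹

Athy: phi(z) = phi₀ e^(−βz) ⇒ phi₁/phi₂ = e^{β(z₂−z₁)} ⇒ β = ln(phi₁/phi₂)/(z₂−z₁)
β = ln(0.227/0.108) / (3.4 − 1.7) = ln(2.102) / 1.7 = 0.7428 / 1.7 = 0.437 km⁻¹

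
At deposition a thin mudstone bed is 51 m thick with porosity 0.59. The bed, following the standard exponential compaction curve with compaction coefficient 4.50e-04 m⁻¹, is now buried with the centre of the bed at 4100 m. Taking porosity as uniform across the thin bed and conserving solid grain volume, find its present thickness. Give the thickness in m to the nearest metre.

Working in km (1 km = 1000 m; k in km⁻¹ = k in m⁻¹ × 1000):
Porosity at 4.1 km: n = 0.59·exp(−0.45×4.1) = 0.0932
Solid-volume conservation: h(1−n) = h₀(1−n₀) ⇒ h = h₀·(1−n₀)/(1−n)
h = 0.051 × (1 − 0.59)/(1 − 0.0932) = 0.051 × 0.4522 = 0.0231 km

23 m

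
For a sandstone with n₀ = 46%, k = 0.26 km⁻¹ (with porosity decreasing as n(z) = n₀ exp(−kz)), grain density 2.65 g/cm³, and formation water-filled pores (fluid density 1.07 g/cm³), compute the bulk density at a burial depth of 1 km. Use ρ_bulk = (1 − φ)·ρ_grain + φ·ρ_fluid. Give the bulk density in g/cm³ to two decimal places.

2.09 g/cm³

Porosity at depth: n = 0.46·exp(−0.26×1) = 0.46×0.7711 = 0.3547
Bulk density: ρ_b = (1−n)ρ_g + n·ρ_f = 0.6453×2.65 + 0.3547×1.07
       = 1.710 + 0.380 = 2.090 g/cm³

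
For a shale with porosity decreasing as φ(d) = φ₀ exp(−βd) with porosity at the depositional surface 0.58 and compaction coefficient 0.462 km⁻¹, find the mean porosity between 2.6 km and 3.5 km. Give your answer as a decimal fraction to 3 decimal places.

⟨φ⟩ = (1/(d₂−d₁)) ∫ φ₀ e^(−βd) dd = φ₀·(e^(−β·d₁) − e^(−β·d₂)) / (β·(d₂−d₁))
e^(−0.462×2.6) = 0.3008; e^(−0.462×3.5) = 0.1985
⟨φ⟩ = 0.58 × (0.3008 − 0.1985) / (0.462 × 0.9) = 0.58 × 0.2461 = 0.1428

0.143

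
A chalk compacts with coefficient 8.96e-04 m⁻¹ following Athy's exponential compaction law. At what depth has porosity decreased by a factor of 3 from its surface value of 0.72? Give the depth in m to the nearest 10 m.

1230 m

Working in km (1 km = 1000 m; c in km⁻¹ = c in m⁻¹ × 1000):
phi/phi₀ = 1/3 ⇒ exp(−c·Z) = 1/3 ⇒ Z = ln(3) / c
Z = 1.0986 / 0.896 = 1.226 km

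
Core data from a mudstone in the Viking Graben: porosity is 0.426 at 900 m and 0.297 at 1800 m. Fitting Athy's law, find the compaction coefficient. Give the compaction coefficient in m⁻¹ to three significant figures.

Working in km (1 km = 1000 m; c in km⁻¹ = c in m⁻¹ × 1000):
Athy: phi(Z) = phi₀ e^(−cZ) ⇒ phi₁/phi₂ = e^{c(Z₂−Z₁)} ⇒ c = ln(phi₁/phi₂)/(Z₂−Z₁)
c = ln(0.426/0.297) / (1.8 − 0.9) = ln(1.434) / 0.9 = 0.3607 / 0.9 = 0.4008 km⁻¹

0.000401 m⁻¹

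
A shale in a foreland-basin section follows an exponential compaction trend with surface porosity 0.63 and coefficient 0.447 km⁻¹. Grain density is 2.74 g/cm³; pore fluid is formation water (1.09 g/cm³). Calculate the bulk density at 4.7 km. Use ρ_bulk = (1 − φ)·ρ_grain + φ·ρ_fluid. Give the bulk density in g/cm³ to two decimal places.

2.61 g/cm³

Porosity at depth: phi = 0.63·exp(−0.447×4.7) = 0.63×0.1223 = 0.0771
Bulk density: ρ_b = (1−phi)ρ_g + phi·ρ_f = 0.9229×2.74 + 0.0771×1.09
       = 2.529 + 0.084 = 2.613 g/cm³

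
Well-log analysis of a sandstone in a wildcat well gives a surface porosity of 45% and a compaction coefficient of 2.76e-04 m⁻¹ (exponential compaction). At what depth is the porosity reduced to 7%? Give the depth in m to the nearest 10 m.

Working in km (1 km = 1000 m; c in km⁻¹ = c in m⁻¹ × 1000):
Invert Athy's law: z = ln(φ₀/φ) / c
z = ln(0.45/0.07) / 0.276 = ln(6.429) / 0.276 = 1.8608 / 0.276 = 6.742 km

6740 m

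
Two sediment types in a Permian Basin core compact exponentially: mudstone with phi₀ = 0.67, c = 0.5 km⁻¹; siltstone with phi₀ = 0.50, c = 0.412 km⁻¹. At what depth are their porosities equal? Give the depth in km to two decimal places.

Set phi₀ₐ e^(−cₐd) = phi₀ᵦ e^(−cᵦd) ⇒ ln(phi₀ₐ/phi₀ᵦ) = (cₐ − cᵦ)·d
d = ln(0.67/0.5) / (0.5 − 0.412) = 0.2927 / 0.088 = 3.326 km

3.33 km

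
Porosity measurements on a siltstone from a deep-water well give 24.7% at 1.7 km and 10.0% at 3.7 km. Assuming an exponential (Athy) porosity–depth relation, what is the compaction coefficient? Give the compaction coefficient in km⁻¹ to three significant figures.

0.452 km⁻¹

Athy: phi(d) = phi₀ e^(−βd) ⇒ phi₁/phi₂ = e^{β(d₂−d₁)} ⇒ β = ln(phi₁/phi₂)/(d₂−d₁)
β = ln(0.247/0.1) / (3.7 − 1.7) = ln(2.47) / 2 = 0.9042 / 2 = 0.4521 km⁻¹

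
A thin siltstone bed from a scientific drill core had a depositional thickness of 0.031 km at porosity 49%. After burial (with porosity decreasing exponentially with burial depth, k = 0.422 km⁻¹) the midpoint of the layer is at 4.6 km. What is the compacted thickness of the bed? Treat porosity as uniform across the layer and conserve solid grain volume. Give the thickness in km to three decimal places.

Porosity at 4.6 km: φ = 0.49·exp(−0.422×4.6) = 0.0703
Solid-volume conservation: h(1−φ) = h₀(1−φ₀) ⇒ h = h₀·(1−φ₀)/(1−φ)
h = 0.031 × (1 − 0.49)/(1 − 0.0703) = 0.031 × 0.5486 = 0.0170 km

0.017 km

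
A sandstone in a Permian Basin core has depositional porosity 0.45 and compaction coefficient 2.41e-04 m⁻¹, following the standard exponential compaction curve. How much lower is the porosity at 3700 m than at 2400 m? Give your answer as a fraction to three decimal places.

Working in km (1 km = 1000 m; β in km⁻¹ = β in m⁻¹ × 1000):
n(2.4) = 0.45·e^(−0.241×2.4) = 0.2524
n(3.7) = 0.45·e^(−0.241×3.7) = 0.1845
Δn = 0.2524 − 0.1845 = 0.0679

0.068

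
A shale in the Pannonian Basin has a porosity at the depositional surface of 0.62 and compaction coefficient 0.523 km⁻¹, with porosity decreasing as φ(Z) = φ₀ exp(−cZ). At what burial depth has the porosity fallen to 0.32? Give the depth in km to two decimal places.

Invert Athy's law: Z = ln(φ₀/φ) / c
Z = ln(0.62/0.32) / 0.523 = ln(1.938) / 0.523 = 0.6614 / 0.523 = 1.265 km

1.26 km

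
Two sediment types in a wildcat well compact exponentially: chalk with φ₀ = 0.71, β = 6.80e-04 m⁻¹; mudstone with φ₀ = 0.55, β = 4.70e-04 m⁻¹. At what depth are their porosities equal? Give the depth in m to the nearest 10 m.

Working in km (1 km = 1000 m; β in km⁻¹ = β in m⁻¹ × 1000):
Set φ₀ₐ e^(−βₐZ) = φ₀ᵦ e^(−βᵦZ) ⇒ ln(φ₀ₐ/φ₀ᵦ) = (βₐ − βᵦ)·Z
Z = ln(0.71/0.55) / (0.68 − 0.47) = 0.2553 / 0.21 = 1.216 km

1220 m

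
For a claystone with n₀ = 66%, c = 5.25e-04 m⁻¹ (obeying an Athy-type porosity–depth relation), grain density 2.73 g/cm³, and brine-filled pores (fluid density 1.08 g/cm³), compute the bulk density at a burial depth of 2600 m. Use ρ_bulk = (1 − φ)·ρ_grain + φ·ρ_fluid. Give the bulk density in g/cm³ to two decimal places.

2.45 g/cm³

Working in km (1 km = 1000 m; c in km⁻¹ = c in m⁻¹ × 1000):
Porosity at depth: n = 0.66·exp(−0.525×2.6) = 0.66×0.2554 = 0.1686
Bulk density: ρ_b = (1−n)ρ_g + n·ρ_f = 0.8314×2.73 + 0.1686×1.08
       = 2.270 + 0.182 = 2.452 g/cm³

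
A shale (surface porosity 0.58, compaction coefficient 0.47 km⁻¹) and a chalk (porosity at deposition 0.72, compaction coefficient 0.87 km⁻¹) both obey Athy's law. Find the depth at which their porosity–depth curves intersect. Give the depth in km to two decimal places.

Set φ₀ₐ e^(−kₐz) = φ₀ᵦ e^(−kᵦz) ⇒ ln(φ₀ₐ/φ₀ᵦ) = (kₐ − kᵦ)·z
z = ln(0.58/0.72) / (0.47 − 0.87) = -0.2162 / -0.4 = 0.541 km

0.54 km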